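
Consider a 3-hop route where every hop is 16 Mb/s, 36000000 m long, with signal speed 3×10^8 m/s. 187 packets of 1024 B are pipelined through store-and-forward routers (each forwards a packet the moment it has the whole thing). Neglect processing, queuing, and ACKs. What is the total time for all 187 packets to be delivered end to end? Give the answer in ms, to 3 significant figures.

457 ms

Per-hop transmission t_tx = L/R = 8192/16000000 = 0.512 ms.
Per-hop propagation t_prop = 36000000/300000000 = 120 ms.
Pipeline fill: first packet needs 3·t_tx to clear all hops; remaining 186 packets each add one t_tx.
Total = (3+187-1)·t_tx + 3·t_prop = 189·0.512 + 3·120 = 457 ms.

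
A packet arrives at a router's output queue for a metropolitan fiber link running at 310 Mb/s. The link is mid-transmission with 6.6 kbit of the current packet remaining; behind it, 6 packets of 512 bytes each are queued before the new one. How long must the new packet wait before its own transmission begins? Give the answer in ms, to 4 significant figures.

Each queued packet: L/R = 4096/310000000 = 0.0132129 ms.
6 queued → 0.0792774 ms.
Plus remaining 6600 bits of current packet: 0.0212903 ms.
Queuing delay = 0.1006 ms.

0.1006 ms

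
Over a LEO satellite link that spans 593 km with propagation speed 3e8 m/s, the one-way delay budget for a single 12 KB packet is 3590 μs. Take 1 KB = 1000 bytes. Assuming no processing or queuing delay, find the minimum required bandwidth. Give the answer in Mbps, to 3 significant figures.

L = 96000 bits.
Propagation delay = 593000 / 300000000 = 1976.67 μs.
Transmission budget = 3590 − 1976.67 = 1613.33 μs.
R ≥ L / t_tx = 96000 bits / 0.00161333 s = 59.5 Mbps.

59.5 Mbps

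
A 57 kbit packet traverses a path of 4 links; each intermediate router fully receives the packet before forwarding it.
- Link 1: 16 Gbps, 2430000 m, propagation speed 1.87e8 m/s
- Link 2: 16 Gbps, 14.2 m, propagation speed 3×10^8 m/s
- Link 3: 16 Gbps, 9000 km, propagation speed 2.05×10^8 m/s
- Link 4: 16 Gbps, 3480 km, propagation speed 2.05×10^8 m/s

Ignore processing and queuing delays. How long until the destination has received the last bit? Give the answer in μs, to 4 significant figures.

L = 57000 bits.
Transmission delay per hop = L/R = 57000/16000000000 = 3.5625 μs; 4 hops → 14.25 μs.
Propagation delays (d/s per hop): 12994.7, 0.0473333, 43902.4, 16975.6 μs; sum = 73872.7 μs.
End-to-end = 73890 μs.

73890 μs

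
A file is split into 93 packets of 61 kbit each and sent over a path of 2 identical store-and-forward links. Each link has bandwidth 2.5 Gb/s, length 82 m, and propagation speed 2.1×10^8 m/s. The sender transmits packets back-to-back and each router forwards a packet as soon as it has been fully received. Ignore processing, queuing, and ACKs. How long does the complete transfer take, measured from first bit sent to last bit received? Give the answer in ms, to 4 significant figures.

2.294 ms

Per-hop transmission t_tx = L/R = 61000/2500000000 = 0.0244 ms.
Per-hop propagation t_prop = 82/210000000 = 0.000390476 ms.
Pipeline fill: first packet needs 2·t_tx to clear all hops; remaining 92 packets each add one t_tx.
Total = (2+93-1)·t_tx + 2·t_prop = 94·0.0244 + 2·0.000390476 = 2.294 ms.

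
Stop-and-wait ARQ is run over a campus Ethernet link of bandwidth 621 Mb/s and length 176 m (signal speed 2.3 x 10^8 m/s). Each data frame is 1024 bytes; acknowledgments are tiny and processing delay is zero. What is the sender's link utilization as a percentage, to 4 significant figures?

89.60 %

t_tx = L/R = 8192/621000000 = 1.31916e-05 s.
t_prop = 176/2.3e+08 = 7.65217e-07 s; RTT = 1.53043e-06 s.
Cycle = t_tx + RTT = 1.47221e-05 s.
Utilization = t_tx / cycle = 1.31916e-05/1.47221e-05 = 89.60 %.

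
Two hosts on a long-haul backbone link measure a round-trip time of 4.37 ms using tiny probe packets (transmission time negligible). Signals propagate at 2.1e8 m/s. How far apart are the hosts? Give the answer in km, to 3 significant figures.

One-way propagation = RTT/2 = 2.185 ms.
d = s × t = 210000000 × 0.002185 = 459 km.

459 km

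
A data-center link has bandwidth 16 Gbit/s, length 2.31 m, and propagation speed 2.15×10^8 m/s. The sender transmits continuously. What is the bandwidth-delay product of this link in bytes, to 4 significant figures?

Propagation delay = 2.31 / 215000000 = 1.07442e-08 s.
BDP = R × t_prop = 16000000000 × 1.07442e-08 = 171.907 bits.
In bytes: 171.907/8 = 21.49 bytes.

21.49 bytes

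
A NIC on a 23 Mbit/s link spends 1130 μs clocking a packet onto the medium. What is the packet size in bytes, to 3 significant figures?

L = R × t_tx = 23000000 b/s × 0.00113 s = 25990 bits.
In bytes: 25990 / 8 = 3250 bytes.

3250 bytes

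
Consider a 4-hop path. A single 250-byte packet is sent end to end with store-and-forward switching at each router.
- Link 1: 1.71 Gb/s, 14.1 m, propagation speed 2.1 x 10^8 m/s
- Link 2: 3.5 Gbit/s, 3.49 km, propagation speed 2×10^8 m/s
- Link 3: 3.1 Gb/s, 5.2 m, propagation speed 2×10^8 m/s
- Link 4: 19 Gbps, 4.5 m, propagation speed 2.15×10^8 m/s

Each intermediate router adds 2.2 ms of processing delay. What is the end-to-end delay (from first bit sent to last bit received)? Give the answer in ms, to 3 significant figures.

6.62 ms

L = 250 × 8 = 2000 bits.
Transmission delays (L/R per hop): 0.00116959, 0.000571429, 0.000645161, 0.000105263 ms; sum = 0.00249144 ms.
Propagation delays (d/s per hop): 6.71429e-05, 0.01745, 2.6e-05, 2.09302e-05 ms; sum = 0.0175641 ms.
Processing at 3 router(s): 3 × 2.2 ms = 6.6 ms.
End-to-end = 6.62 ms.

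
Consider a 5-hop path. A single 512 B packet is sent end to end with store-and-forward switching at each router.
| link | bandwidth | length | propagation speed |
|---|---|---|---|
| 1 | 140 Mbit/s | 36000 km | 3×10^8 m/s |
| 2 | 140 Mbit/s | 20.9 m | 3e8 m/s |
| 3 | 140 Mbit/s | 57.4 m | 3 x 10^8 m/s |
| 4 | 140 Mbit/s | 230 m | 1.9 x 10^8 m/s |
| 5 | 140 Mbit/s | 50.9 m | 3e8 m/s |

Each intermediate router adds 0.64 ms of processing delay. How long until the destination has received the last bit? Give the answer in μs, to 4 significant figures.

L = 512 × 8 = 4096 bits.
Transmission delay per hop = L/R = 4096/140000000 = 29.2571 μs; 5 hops → 146.286 μs.
Propagation delays (d/s per hop): 120000, 0.0696667, 0.191333, 1.21053, 0.169667 μs; sum = 120002 μs.
Processing at 4 router(s): 4 × 0.64 ms = 2560 μs.
End-to-end = 122700 μs.

122700 μs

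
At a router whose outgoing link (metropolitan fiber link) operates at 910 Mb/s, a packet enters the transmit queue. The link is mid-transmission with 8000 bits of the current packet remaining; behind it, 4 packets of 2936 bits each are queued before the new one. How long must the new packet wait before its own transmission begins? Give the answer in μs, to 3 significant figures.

Each queued packet: L/R = 2936/910000000 = 3.22637 μs.
4 queued → 12.9055 μs.
Plus remaining 8000 bits of current packet: 8.79121 μs.
Queuing delay = 21.7 μs.

21.7 μs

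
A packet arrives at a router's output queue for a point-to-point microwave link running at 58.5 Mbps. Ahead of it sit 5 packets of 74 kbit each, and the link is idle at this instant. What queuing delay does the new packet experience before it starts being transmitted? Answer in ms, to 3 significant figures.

6.32 ms

Each queued packet: L/R = 74000/58500000 = 1.26496 ms.
5 queued → 6.32479 ms.
Queuing delay = 6.32 ms.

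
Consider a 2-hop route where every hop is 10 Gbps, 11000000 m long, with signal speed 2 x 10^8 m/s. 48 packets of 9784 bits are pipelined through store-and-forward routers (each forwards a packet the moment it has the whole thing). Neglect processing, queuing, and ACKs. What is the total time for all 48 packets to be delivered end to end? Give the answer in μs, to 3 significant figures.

110000 μs

Per-hop transmission t_tx = L/R = 9784/10000000000 = 0.9784 μs.
Per-hop propagation t_prop = 11000000/200000000 = 55000 μs.
Pipeline fill: first packet needs 2·t_tx to clear all hops; remaining 47 packets each add one t_tx.
Total = (2+48-1)·t_tx + 2·t_prop = 49·0.9784 + 2·55000 = 110000 μs.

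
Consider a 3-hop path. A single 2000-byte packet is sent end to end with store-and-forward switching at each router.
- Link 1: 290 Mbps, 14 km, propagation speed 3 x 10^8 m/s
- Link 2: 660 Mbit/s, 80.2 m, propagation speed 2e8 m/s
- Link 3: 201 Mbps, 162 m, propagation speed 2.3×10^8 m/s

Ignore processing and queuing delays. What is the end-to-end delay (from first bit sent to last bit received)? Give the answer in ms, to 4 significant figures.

L = 2000 × 8 = 16000 bits.
Transmission delays (L/R per hop): 0.0551724, 0.0242424, 0.079602 ms; sum = 0.159017 ms.
Propagation delays (d/s per hop): 0.0466667, 0.000401, 0.000704348 ms; sum = 0.047772 ms.
End-to-end = 0.2068 ms.

0.2068 ms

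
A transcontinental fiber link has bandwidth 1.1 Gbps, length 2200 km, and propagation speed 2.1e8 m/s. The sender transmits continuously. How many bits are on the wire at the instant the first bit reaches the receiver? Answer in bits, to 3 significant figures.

11500000 bits

Propagation delay = 2200000 / 210000000 = 0.0104762 s.
BDP = R × t_prop = 1100000000 × 0.0104762 = 11523800 bits.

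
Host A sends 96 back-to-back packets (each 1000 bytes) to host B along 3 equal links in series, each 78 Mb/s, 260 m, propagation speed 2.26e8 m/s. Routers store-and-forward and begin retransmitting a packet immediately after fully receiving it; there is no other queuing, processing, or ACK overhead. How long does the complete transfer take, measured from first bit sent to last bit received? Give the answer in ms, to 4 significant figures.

10.05 ms

Per-hop transmission t_tx = L/R = 8000/78000000 = 0.102564 ms.
Per-hop propagation t_prop = 260/2.26e+08 = 0.00115044 ms.
Pipeline fill: first packet needs 3·t_tx to clear all hops; remaining 95 packets each add one t_tx.
Total = (3+96-1)·t_tx + 3·t_prop = 98·0.102564 + 3·0.00115044 = 10.05 ms.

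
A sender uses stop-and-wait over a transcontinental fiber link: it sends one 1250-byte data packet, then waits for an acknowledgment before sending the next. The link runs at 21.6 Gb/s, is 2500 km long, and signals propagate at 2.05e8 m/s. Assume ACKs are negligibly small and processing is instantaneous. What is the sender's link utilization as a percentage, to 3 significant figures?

t_tx = L/R = 10000/21600000000 = 4.62963e-07 s.
t_prop = 2500000/2.05e+08 = 0.0121951 s; RTT = 0.0243902 s.
Cycle = t_tx + RTT = 0.0243907 s.
Utilization = t_tx / cycle = 4.62963e-07/0.0243907 = 0.00190 %.

0.00190 %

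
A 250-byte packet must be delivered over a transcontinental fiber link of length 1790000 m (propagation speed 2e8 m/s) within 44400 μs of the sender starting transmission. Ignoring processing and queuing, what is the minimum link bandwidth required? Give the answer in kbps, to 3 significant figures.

56.4 kbps

L = 2000 bits.
Propagation delay = 1790000 / 200000000 = 8950 μs.
Transmission budget = 44400 − 8950 = 35450 μs.
R ≥ L / t_tx = 2000 bits / 0.03545 s = 56.4 kbps.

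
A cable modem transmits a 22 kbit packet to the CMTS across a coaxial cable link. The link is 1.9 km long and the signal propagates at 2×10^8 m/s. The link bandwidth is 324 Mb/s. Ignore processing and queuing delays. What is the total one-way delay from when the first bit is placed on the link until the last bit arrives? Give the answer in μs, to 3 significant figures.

77.4 μs

L = 22000 bits.
Transmission delay = L/R = 22000 / 324000000 = 67.9012 μs.
Propagation delay = d/s = 1900 m / 200000000 m/s = 9.5 μs.
Total = 77.4 μs.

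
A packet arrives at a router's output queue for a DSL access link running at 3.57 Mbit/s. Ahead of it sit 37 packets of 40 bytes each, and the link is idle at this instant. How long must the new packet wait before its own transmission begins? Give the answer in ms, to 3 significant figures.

Each queued packet: L/R = 320/3570000 = 0.0896359 ms.
37 queued → 3.31653 ms.
Queuing delay = 3.32 ms.

3.32 ms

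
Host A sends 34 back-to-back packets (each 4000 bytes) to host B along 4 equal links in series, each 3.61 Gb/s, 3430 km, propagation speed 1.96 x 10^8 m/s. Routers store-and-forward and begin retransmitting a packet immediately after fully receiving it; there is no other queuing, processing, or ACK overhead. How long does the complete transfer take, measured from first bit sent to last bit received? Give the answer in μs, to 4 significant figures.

Per-hop transmission t_tx = L/R = 32000/3610000000 = 8.86427 μs.
Per-hop propagation t_prop = 3430000/196000000 = 17500 μs.
Pipeline fill: first packet needs 4·t_tx to clear all hops; remaining 33 packets each add one t_tx.
Total = (4+34-1)·t_tx + 4·t_prop = 37·8.86427 + 4·17500 = 70330 μs.

70330 μs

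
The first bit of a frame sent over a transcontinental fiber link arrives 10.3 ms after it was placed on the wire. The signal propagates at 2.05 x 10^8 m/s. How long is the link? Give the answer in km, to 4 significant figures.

d = s × t_prop = 2.05e+08 × 0.0103 = 2112 km.

2112 km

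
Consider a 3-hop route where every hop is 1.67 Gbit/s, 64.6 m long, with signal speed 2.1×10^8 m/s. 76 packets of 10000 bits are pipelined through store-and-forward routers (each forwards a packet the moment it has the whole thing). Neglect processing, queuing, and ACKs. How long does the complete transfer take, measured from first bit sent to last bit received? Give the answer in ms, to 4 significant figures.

0.4680 ms

Per-hop transmission t_tx = L/R = 10000/1670000000 = 0.00598802 ms.
Per-hop propagation t_prop = 64.6/210000000 = 0.000307619 ms.
Pipeline fill: first packet needs 3·t_tx to clear all hops; remaining 75 packets each add one t_tx.
Total = (3+76-1)·t_tx + 3·t_prop = 78·0.00598802 + 3·0.000307619 = 0.4680 ms.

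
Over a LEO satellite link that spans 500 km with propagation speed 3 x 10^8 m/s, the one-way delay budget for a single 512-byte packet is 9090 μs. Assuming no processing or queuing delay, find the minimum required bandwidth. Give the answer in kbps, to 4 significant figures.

551.8 kbps

L = 4096 bits.
Propagation delay = 500000 / 300000000 = 1666.67 μs.
Transmission budget = 9090 − 1666.67 = 7423.33 μs.
R ≥ L / t_tx = 4096 bits / 0.00742333 s = 551.8 kbps.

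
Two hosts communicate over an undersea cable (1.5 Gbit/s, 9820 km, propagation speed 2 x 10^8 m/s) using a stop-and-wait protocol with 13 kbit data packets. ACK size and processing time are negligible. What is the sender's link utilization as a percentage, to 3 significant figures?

0.00882 %

t_tx = L/R = 13000/1500000000 = 8.66667e-06 s.
t_prop = 9820000/200000000 = 0.0491 s; RTT = 0.0982 s.
Cycle = t_tx + RTT = 0.0982087 s.
Utilization = t_tx / cycle = 8.66667e-06/0.0982087 = 0.00882 %.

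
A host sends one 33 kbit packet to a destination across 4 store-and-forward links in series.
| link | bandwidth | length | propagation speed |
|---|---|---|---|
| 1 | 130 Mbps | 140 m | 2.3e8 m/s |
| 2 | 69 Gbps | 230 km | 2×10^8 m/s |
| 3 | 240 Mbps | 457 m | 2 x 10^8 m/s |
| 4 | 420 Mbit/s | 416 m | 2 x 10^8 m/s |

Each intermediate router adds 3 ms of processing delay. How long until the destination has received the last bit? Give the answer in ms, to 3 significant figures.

10.6 ms

L = 33000 bits.
Transmission delays (L/R per hop): 0.253846, 0.000478261, 0.1375, 0.0785714 ms; sum = 0.470396 ms.
Propagation delays (d/s per hop): 0.000608696, 1.15, 0.002285, 0.00208 ms; sum = 1.15497 ms.
Processing at 3 router(s): 3 × 3 ms = 9 ms.
End-to-end = 10.6 ms.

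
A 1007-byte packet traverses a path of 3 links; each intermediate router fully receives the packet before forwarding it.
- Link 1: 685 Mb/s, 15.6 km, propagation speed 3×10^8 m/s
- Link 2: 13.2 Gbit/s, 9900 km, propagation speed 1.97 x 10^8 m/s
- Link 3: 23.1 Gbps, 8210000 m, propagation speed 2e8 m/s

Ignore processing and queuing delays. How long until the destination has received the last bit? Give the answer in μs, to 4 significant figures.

L = 1007 × 8 = 8056 bits.
Transmission delays (L/R per hop): 11.7606, 0.610303, 0.348745 μs; sum = 12.7196 μs.
Propagation delays (d/s per hop): 52, 50253.8, 41050 μs; sum = 91355.8 μs.
End-to-end = 91370 μs.

91370 μs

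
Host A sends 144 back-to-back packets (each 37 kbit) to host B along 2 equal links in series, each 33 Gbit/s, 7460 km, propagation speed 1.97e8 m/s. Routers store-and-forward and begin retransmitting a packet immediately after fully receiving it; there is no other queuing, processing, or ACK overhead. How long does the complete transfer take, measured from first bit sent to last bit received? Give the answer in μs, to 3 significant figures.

Per-hop transmission t_tx = L/R = 37000/33000000000 = 1.12121 μs.
Per-hop propagation t_prop = 7460000/197000000 = 37868 μs.
Pipeline fill: first packet needs 2·t_tx to clear all hops; remaining 143 packets each add one t_tx.
Total = (2+144-1)·t_tx + 2·t_prop = 145·1.12121 + 2·37868 = 75900 μs.

75900 μs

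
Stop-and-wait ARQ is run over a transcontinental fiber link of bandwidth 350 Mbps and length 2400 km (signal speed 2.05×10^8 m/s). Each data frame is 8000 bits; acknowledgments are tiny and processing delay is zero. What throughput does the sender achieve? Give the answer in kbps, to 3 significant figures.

t_tx = L/R = 8000/350000000 = 2.28571e-05 s.
t_prop = 2400000/2.05e+08 = 0.0117073 s; RTT = 0.0234146 s.
Cycle = t_tx + RTT = 0.0234375 s.
Throughput = L / cycle = 8000 / 0.0234375 = 341 kbps.

341 kbps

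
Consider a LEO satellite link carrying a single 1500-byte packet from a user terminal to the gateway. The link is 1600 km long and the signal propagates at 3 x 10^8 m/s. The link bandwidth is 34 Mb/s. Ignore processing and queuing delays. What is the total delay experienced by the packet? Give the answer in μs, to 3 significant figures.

5690 μs

L = 1500 × 8 = 12000 bits.
Transmission delay = L/R = 12000 / 34000000 = 352.941 μs.
Propagation delay = d/s = 1600000 m / 300000000 m/s = 5333.33 μs.
Total = 5690 μs.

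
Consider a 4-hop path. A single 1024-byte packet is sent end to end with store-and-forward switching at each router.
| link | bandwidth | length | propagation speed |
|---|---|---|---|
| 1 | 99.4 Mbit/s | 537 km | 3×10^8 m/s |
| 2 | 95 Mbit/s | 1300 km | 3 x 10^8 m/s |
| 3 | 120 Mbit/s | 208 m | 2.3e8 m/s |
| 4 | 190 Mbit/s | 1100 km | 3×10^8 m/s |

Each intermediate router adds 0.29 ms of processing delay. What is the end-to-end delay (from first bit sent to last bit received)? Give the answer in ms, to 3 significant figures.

L = 1024 × 8 = 8192 bits.
Transmission delays (L/R per hop): 0.0824145, 0.0862316, 0.0682667, 0.0431158 ms; sum = 0.280029 ms.
Propagation delays (d/s per hop): 1.79, 4.33333, 0.000904348, 3.66667 ms; sum = 9.7909 ms.
Processing at 3 router(s): 3 × 0.29 ms = 0.87 ms.
End-to-end = 10.9 ms.

10.9 ms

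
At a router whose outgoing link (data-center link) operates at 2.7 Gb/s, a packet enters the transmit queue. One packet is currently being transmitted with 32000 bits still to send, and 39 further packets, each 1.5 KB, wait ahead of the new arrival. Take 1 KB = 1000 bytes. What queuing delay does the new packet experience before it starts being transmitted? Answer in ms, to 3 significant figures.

Each queued packet: L/R = 12000/2700000000 = 0.00444444 ms.
39 queued → 0.173333 ms.
Plus remaining 32000 bits of current packet: 0.0118519 ms.
Queuing delay = 0.185 ms.

0.185 ms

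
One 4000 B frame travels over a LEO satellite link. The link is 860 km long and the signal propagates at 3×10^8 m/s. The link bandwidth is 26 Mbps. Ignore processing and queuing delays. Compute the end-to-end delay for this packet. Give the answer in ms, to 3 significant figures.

L = 4000 × 8 = 32000 bits.
Transmission delay = L/R = 32000 / 26000000 = 1.23077 ms.
Propagation delay = d/s = 860000 m / 300000000 m/s = 2.86667 ms.
Total = 4.10 ms.

4.10 ms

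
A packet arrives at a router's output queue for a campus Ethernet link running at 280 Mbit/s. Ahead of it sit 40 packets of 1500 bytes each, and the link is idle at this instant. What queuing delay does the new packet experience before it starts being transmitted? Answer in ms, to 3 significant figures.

Each queued packet: L/R = 12000/280000000 = 0.0428571 ms.
40 queued → 1.71429 ms.
Queuing delay = 1.71 ms.

1.71 ms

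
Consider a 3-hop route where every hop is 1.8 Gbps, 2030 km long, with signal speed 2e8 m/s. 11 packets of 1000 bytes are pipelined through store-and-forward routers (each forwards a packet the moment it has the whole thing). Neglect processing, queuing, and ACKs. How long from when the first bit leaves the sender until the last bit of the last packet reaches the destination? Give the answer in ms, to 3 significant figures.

Per-hop transmission t_tx = L/R = 8000/1800000000 = 0.00444444 ms.
Per-hop propagation t_prop = 2030000/200000000 = 10.15 ms.
Pipeline fill: first packet needs 3·t_tx to clear all hops; remaining 10 packets each add one t_tx.
Total = (3+11-1)·t_tx + 3·t_prop = 13·0.00444444 + 3·10.15 = 30.5 ms.

30.5 ms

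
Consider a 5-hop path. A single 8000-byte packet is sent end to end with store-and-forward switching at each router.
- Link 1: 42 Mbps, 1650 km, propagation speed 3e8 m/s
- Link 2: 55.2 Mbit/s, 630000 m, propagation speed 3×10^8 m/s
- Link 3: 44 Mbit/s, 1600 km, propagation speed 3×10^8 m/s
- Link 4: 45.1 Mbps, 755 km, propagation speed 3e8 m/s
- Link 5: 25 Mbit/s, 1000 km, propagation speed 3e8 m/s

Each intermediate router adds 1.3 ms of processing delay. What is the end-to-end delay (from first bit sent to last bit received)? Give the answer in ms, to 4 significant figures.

L = 8000 × 8 = 64000 bits.
Transmission delays (L/R per hop): 1.52381, 1.15942, 1.45455, 1.41907, 2.56 ms; sum = 8.11684 ms.
Propagation delays (d/s per hop): 5.5, 2.1, 5.33333, 2.51667, 3.33333 ms; sum = 18.7833 ms.
Processing at 4 router(s): 4 × 1.3 ms = 5.2 ms.
End-to-end = 32.10 ms.

32.10 ms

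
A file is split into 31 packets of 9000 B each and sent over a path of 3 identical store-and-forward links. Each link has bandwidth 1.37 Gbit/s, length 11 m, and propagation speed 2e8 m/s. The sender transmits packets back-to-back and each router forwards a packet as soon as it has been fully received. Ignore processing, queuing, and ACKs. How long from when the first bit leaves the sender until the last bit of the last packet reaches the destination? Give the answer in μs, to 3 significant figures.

Per-hop transmission t_tx = L/R = 72000/1370000000 = 52.5547 μs.
Per-hop propagation t_prop = 11/200000000 = 0.055 μs.
Pipeline fill: first packet needs 3·t_tx to clear all hops; remaining 30 packets each add one t_tx.
Total = (3+31-1)·t_tx + 3·t_prop = 33·52.5547 + 3·0.055 = 1730 μs.

1730 μs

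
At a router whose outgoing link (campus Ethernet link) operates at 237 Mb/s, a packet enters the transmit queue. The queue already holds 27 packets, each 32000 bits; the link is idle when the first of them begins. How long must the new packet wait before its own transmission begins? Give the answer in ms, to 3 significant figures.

3.65 ms

Each queued packet: L/R = 32000/237000000 = 0.135021 ms.
27 queued → 3.64557 ms.
Queuing delay = 3.65 ms.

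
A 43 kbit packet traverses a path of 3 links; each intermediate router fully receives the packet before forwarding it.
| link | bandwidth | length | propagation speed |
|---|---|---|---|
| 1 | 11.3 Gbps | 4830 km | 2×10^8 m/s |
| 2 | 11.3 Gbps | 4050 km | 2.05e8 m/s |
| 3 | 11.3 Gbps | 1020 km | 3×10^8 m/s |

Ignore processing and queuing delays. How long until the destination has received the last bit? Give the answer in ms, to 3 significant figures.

47.3 ms

L = 43000 bits.
Transmission delay per hop = L/R = 43000/11300000000 = 0.00380531 ms; 3 hops → 0.0114159 ms.
Propagation delays (d/s per hop): 24.15, 19.7561, 3.4 ms; sum = 47.3061 ms.
End-to-end = 47.3 ms.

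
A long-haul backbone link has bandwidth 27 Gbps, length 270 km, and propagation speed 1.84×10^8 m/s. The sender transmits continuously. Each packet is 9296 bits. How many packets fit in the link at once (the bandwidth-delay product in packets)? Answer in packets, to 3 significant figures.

4260 packets

Propagation delay = 270000 / 184000000 = 0.00146739 s.
BDP = R × t_prop = 27000000000 × 0.00146739 = 39619600 bits.
In packets of 9296 bits: 4260 packets.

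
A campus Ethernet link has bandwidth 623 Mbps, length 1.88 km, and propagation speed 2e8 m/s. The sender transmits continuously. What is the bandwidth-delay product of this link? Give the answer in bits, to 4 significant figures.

5856 bits

Propagation delay = 1880 / 200000000 = 9.4e-06 s.
BDP = R × t_prop = 623000000 × 9.4e-06 = 5856.2 bits.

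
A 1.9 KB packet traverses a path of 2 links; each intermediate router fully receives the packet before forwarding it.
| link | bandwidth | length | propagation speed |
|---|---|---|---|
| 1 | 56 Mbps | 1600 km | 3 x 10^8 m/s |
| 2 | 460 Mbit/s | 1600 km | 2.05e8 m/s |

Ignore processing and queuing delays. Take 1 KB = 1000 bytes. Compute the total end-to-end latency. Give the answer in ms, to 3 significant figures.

L = 15200 bits.
Transmission delays (L/R per hop): 0.271429, 0.0330435 ms; sum = 0.304472 ms.
Propagation delays (d/s per hop): 5.33333, 7.80488 ms; sum = 13.1382 ms.
End-to-end = 13.4 ms.

13.4 ms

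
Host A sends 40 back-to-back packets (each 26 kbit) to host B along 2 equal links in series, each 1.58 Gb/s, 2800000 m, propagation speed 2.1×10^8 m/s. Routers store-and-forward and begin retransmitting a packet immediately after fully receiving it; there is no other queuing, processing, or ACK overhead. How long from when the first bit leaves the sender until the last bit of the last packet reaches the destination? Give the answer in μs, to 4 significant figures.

Per-hop transmission t_tx = L/R = 26000/1580000000 = 16.4557 μs.
Per-hop propagation t_prop = 2800000/210000000 = 13333.3 μs.
Pipeline fill: first packet needs 2·t_tx to clear all hops; remaining 39 packets each add one t_tx.
Total = (2+40-1)·t_tx + 2·t_prop = 41·16.4557 + 2·13333.3 = 27340 μs.

27340 μs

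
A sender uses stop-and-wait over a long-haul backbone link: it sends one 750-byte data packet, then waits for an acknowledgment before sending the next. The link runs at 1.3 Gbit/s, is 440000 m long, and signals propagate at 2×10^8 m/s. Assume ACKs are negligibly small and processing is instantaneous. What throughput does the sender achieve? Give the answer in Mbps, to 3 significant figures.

t_tx = L/R = 6000/1300000000 = 4.61538e-06 s.
t_prop = 440000/200000000 = 0.0022 s; RTT = 0.0044 s.
Cycle = t_tx + RTT = 0.00440462 s.
Throughput = L / cycle = 6000 / 0.00440462 = 1.36 Mbps.

1.36 Mbps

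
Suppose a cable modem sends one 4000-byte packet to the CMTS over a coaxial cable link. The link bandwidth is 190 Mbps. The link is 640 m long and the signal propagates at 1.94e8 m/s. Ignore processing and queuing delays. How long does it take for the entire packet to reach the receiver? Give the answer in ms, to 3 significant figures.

0.172 ms

L = 4000 × 8 = 32000 bits.
Transmission delay = L/R = 32000 / 190000000 = 0.168421 ms.
Propagation delay = d/s = 640 m / 194000000 m/s = 0.00329897 ms.
Total = 0.172 ms.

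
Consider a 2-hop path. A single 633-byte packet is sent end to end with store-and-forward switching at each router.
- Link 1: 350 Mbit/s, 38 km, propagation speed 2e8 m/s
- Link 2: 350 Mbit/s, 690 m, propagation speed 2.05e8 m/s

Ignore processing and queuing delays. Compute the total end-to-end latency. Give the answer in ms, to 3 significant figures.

0.222 ms

L = 633 × 8 = 5064 bits.
Transmission delay per hop = L/R = 5064/350000000 = 0.0144686 ms; 2 hops → 0.0289371 ms.
Propagation delays (d/s per hop): 0.19, 0.00336585 ms; sum = 0.193366 ms.
End-to-end = 0.222 ms.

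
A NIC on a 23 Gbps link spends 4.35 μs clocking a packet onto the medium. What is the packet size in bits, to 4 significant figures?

L = R × t_tx = 23000000000 b/s × 4.35e-06 s = 100050 bits.

100100 bits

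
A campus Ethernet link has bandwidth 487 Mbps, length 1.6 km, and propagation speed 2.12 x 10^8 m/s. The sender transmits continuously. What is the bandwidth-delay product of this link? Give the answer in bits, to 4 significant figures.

3675 bits

Propagation delay = 1600 / 212000000 = 7.54717e-06 s.
BDP = R × t_prop = 487000000 × 7.54717e-06 = 3675.47 bits.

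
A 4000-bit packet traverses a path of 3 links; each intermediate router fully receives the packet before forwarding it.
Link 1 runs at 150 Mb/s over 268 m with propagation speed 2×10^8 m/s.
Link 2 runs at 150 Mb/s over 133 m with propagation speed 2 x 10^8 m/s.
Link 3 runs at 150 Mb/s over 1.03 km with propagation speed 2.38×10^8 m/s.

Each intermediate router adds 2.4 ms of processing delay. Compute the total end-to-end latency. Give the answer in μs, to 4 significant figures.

Transmission delay per hop = L/R = 4000/150000000 = 26.6667 μs; 3 hops → 80 μs.
Propagation delays (d/s per hop): 1.34, 0.665, 4.32773 μs; sum = 6.33273 μs.
Processing at 2 router(s): 2 × 2.4 ms = 4800 μs.
End-to-end = 4886 μs.

4886 μs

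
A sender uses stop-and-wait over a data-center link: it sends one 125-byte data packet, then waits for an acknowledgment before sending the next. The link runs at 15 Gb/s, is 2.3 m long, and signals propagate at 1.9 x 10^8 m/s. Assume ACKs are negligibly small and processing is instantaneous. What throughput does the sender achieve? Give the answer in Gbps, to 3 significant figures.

t_tx = L/R = 1000/15000000000 = 6.66667e-08 s.
t_prop = 2.3/190000000 = 1.21053e-08 s; RTT = 2.42105e-08 s.
Cycle = t_tx + RTT = 9.08772e-08 s.
Throughput = L / cycle = 1000 / 9.08772e-08 = 11.0 Gbps.

11.0 Gbps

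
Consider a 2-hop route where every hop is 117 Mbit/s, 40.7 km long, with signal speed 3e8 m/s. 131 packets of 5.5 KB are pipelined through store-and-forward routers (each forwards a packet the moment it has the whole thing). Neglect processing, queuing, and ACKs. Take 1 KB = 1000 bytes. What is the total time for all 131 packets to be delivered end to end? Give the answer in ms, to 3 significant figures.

49.9 ms

Per-hop transmission t_tx = L/R = 44000/117000000 = 0.376068 ms.
Per-hop propagation t_prop = 40700/300000000 = 0.135667 ms.
Pipeline fill: first packet needs 2·t_tx to clear all hops; remaining 130 packets each add one t_tx.
Total = (2+131-1)·t_tx + 2·t_prop = 132·0.376068 + 2·0.135667 = 49.9 ms.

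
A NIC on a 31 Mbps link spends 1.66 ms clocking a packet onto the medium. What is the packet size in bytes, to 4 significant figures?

6433 bytes

L = R × t_tx = 31000000 b/s × 0.00166 s = 51460 bits.
In bytes: 51460 / 8 = 6433 bytes.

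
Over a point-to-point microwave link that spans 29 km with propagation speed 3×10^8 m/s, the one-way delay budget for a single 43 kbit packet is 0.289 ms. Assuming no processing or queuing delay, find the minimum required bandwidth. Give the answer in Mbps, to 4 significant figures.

223.6 Mbps

Propagation delay = 29000 / 300000000 = 0.0966667 ms.
Transmission budget = 0.289 − 0.0966667 = 0.192333 ms.
R ≥ L / t_tx = 43000 bits / 0.000192333 s = 223.6 Mbps.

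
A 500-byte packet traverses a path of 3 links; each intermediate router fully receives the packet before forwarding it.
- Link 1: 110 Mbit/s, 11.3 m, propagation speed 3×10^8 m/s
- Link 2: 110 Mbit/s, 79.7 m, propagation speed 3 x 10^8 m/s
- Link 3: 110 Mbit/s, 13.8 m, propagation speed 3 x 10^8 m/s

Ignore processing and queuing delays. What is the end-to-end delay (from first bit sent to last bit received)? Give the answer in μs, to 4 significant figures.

109.4 μs

L = 500 × 8 = 4000 bits.
Transmission delay per hop = L/R = 4000/110000000 = 36.3636 μs; 3 hops → 109.091 μs.
Propagation delays (d/s per hop): 0.0376667, 0.265667, 0.046 μs; sum = 0.349333 μs.
End-to-end = 109.4 μs.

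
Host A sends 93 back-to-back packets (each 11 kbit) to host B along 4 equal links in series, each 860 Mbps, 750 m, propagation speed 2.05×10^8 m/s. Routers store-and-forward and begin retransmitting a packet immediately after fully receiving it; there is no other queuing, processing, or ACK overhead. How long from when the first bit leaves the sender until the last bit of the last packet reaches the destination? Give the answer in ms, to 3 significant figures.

Per-hop transmission t_tx = L/R = 11000/860000000 = 0.0127907 ms.
Per-hop propagation t_prop = 750/2.05e+08 = 0.00365854 ms.
Pipeline fill: first packet needs 4·t_tx to clear all hops; remaining 92 packets each add one t_tx.
Total = (4+93-1)·t_tx + 4·t_prop = 96·0.0127907 + 4·0.00365854 = 1.24 ms.

1.24 ms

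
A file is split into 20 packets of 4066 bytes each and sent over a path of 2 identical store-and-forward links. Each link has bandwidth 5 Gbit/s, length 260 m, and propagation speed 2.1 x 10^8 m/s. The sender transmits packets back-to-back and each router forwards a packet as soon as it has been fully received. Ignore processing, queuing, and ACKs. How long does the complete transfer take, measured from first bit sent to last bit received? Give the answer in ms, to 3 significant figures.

0.139 ms

Per-hop transmission t_tx = L/R = 32528/5000000000 = 0.0065056 ms.
Per-hop propagation t_prop = 260/210000000 = 0.0012381 ms.
Pipeline fill: first packet needs 2·t_tx to clear all hops; remaining 19 packets each add one t_tx.
Total = (2+20-1)·t_tx + 2·t_prop = 21·0.0065056 + 2·0.0012381 = 0.139 ms.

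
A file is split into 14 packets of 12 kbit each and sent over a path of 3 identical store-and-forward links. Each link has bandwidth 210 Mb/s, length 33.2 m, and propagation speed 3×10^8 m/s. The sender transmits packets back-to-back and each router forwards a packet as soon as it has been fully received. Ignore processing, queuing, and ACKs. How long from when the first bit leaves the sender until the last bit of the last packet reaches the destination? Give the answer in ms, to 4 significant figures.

0.9146 ms

Per-hop transmission t_tx = L/R = 12000/210000000 = 0.0571429 ms.
Per-hop propagation t_prop = 33.2/300000000 = 0.000110667 ms.
Pipeline fill: first packet needs 3·t_tx to clear all hops; remaining 13 packets each add one t_tx.
Total = (3+14-1)·t_tx + 3·t_prop = 16·0.0571429 + 3·0.000110667 = 0.9146 ms.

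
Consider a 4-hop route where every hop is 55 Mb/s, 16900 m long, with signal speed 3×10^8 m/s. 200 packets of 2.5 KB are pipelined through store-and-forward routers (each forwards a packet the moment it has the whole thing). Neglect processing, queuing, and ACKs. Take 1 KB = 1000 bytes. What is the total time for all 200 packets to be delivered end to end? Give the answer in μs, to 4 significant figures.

Per-hop transmission t_tx = L/R = 20000/55000000 = 363.636 μs.
Per-hop propagation t_prop = 16900/300000000 = 56.3333 μs.
Pipeline fill: first packet needs 4·t_tx to clear all hops; remaining 199 packets each add one t_tx.
Total = (4+200-1)·t_tx + 4·t_prop = 203·363.636 + 4·56.3333 = 74040 μs.

74040 μs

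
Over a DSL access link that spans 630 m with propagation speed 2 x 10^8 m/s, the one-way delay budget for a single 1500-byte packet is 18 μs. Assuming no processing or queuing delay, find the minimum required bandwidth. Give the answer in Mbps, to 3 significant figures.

808 Mbps

L = 12000 bits.
Propagation delay = 630 / 200000000 = 3.15 μs.
Transmission budget = 18 − 3.15 = 14.85 μs.
R ≥ L / t_tx = 12000 bits / 1.485e-05 s = 808 Mbps.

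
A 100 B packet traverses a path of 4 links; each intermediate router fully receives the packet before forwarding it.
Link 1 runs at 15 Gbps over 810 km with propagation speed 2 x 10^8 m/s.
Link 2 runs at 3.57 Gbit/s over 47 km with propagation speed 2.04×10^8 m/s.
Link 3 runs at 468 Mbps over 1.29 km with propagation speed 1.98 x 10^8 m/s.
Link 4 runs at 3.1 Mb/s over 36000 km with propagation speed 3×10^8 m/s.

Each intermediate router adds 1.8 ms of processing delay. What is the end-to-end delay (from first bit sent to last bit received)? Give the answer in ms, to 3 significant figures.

130 ms

L = 100 × 8 = 800 bits.
Transmission delays (L/R per hop): 5.33333e-05, 0.00022409, 0.0017094, 0.258065 ms; sum = 0.260051 ms.
Propagation delays (d/s per hop): 4.05, 0.230392, 0.00651515, 120 ms; sum = 124.287 ms.
Processing at 3 router(s): 3 × 1.8 ms = 5.4 ms.
End-to-end = 130 ms.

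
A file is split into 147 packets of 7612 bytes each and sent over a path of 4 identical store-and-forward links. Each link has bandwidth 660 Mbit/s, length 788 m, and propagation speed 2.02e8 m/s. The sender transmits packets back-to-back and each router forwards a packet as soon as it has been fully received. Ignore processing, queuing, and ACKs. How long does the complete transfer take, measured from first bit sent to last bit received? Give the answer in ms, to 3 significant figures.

Per-hop transmission t_tx = L/R = 60896/660000000 = 0.0922667 ms.
Per-hop propagation t_prop = 788/202000000 = 0.00390099 ms.
Pipeline fill: first packet needs 4·t_tx to clear all hops; remaining 146 packets each add one t_tx.
Total = (4+147-1)·t_tx + 4·t_prop = 150·0.0922667 + 4·0.00390099 = 13.9 ms.

13.9 ms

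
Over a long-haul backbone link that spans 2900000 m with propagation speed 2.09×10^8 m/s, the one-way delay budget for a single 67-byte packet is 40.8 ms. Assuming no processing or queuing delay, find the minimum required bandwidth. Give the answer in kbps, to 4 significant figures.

19.91 kbps

L = 536 bits.
Propagation delay = 2900000 / 209000000 = 13.8756 ms.
Transmission budget = 40.8 − 13.8756 = 26.9244 ms.
R ≥ L / t_tx = 536 bits / 0.0269244 s = 19.91 kbps.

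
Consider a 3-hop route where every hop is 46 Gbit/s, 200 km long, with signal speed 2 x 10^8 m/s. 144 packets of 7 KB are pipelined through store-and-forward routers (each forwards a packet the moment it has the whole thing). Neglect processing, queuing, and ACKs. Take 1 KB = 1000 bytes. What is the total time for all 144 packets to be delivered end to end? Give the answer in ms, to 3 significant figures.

3.18 ms

Per-hop transmission t_tx = L/R = 56000/46000000000 = 0.00121739 ms.
Per-hop propagation t_prop = 200000/200000000 = 1 ms.
Pipeline fill: first packet needs 3·t_tx to clear all hops; remaining 143 packets each add one t_tx.
Total = (3+144-1)·t_tx + 3·t_prop = 146·0.00121739 + 3·1 = 3.18 ms.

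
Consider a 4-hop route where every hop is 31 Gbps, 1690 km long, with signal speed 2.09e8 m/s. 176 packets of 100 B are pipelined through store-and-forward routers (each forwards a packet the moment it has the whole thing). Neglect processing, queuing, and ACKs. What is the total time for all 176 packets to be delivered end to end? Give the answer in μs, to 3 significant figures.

32300 μs

Per-hop transmission t_tx = L/R = 800/31000000000 = 0.0258065 μs.
Per-hop propagation t_prop = 1690000/209000000 = 8086.12 μs.
Pipeline fill: first packet needs 4·t_tx to clear all hops; remaining 175 packets each add one t_tx.
Total = (4+176-1)·t_tx + 4·t_prop = 179·0.0258065 + 4·8086.12 = 32300 μs.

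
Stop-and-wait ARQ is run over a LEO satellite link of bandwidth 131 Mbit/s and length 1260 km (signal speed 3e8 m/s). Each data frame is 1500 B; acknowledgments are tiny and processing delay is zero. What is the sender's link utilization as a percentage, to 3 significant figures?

1.08 %

t_tx = L/R = 12000/131000000 = 9.16031e-05 s.
t_prop = 1260000/300000000 = 0.0042 s; RTT = 0.0084 s.
Cycle = t_tx + RTT = 0.0084916 s.
Utilization = t_tx / cycle = 9.16031e-05/0.0084916 = 1.08 %.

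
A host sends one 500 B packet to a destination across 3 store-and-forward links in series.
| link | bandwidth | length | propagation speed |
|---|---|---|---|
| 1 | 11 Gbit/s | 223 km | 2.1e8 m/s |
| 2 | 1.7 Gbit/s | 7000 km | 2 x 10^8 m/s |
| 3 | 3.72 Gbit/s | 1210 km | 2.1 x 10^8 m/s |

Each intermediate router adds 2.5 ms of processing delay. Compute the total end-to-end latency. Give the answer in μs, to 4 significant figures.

46830 μs

L = 500 × 8 = 4000 bits.
Transmission delays (L/R per hop): 0.363636, 2.35294, 1.07527 μs; sum = 3.79185 μs.
Propagation delays (d/s per hop): 1061.9, 35000, 5761.9 μs; sum = 41823.8 μs.
Processing at 2 router(s): 2 × 2.5 ms = 5000 μs.
End-to-end = 46830 μs.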